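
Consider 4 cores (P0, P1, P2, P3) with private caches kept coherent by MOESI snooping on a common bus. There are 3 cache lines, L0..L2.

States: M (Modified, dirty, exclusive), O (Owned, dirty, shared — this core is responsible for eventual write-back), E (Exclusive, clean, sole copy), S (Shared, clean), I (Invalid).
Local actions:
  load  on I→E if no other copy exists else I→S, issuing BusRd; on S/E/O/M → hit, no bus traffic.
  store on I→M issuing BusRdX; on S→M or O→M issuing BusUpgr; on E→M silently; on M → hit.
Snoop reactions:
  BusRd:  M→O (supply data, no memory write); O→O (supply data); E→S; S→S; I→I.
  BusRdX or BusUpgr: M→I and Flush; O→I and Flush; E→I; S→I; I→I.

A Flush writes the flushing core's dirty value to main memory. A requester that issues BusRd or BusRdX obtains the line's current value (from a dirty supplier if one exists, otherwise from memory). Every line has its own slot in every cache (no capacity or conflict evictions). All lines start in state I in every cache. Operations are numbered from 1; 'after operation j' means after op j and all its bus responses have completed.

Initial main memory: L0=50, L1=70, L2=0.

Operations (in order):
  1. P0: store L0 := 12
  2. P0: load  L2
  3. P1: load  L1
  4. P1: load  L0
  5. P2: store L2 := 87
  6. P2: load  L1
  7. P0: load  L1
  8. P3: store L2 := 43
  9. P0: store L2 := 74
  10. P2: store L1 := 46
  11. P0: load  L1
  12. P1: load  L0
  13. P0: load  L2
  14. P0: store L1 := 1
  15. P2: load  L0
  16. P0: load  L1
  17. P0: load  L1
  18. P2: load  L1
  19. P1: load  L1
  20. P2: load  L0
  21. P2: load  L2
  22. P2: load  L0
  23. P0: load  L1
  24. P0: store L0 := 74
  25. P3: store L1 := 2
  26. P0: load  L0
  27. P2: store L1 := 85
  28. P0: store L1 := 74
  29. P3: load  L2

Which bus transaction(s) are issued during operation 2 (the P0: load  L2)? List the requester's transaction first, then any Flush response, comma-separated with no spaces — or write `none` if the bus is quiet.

1. P0: store L0 := 12  bus=[BusRdX]  L0: P0=M P1=I P2=I P3=I  mem[L0]=50
2. P0: load  L2  bus=[BusRd]  L2: P0=E P1=I P2=I P3=I  mem[L2]=0
3. P1: load  L1  bus=[BusRd]  L1: P0=I P1=E P2=I P3=I  mem[L1]=70
4. P1: load  L0  bus=[BusRd]  L0: P0=O P1=S P2=I P3=I  mem[L0]=50
5. P2: store L2 := 87  bus=[BusRdX]  L2: P0=I P1=I P2=M P3=I  mem[L2]=0
6. P2: load  L1  bus=[BusRd]  L1: P0=I P1=S P2=S P3=I  mem[L1]=70
7. P0: load  L1  bus=[BusRd]  L1: P0=S P1=S P2=S P3=I  mem[L1]=70
8. P3: store L2 := 43  bus=[BusRdX,Flush]  L2: P0=I P1=I P2=I P3=M  mem[L2]=87
9. P0: store L2 := 74  bus=[BusRdX,Flush]  L2: P0=M P1=I P2=I P3=I  mem[L2]=43
10. P2: store L1 := 46  bus=[BusUpgr]  L1: P0=I P1=I P2=M P3=I  mem[L1]=70
11. P0: load  L1  bus=[BusRd]  L1: P0=S P1=I P2=O P3=I  mem[L1]=70
12. P1: load  L0  bus=[-]  L0: P0=O P1=S P2=I P3=I  mem[L0]=50
13. P0: load  L2  bus=[-]  L2: P0=M P1=I P2=I P3=I  mem[L2]=43
14. P0: store L1 := 1  bus=[BusUpgr,Flush]  L1: P0=M P1=I P2=I P3=I  mem[L1]=46
15. P2: load  L0  bus=[BusRd]  L0: P0=O P1=S P2=S P3=I  mem[L0]=50
16. P0: load  L1  bus=[-]  L1: P0=M P1=I P2=I P3=I  mem[L1]=46
17. P0: load  L1  bus=[-]  L1: P0=M P1=I P2=I P3=I  mem[L1]=46
18. P2: load  L1  bus=[BusRd]  L1: P0=O P1=I P2=S P3=I  mem[L1]=46
19. P1: load  L1  bus=[BusRd]  L1: P0=O P1=S P2=S P3=I  mem[L1]=46
20. P2: load  L0  bus=[-]  L0: P0=O P1=S P2=S P3=I  mem[L0]=50
21. P2: load  L2  bus=[BusRd]  L2: P0=O P1=I P2=S P3=I  mem[L2]=43
22. P2: load  L0  bus=[-]  L0: P0=O P1=S P2=S P3=I  mem[L0]=50
23. P0: load  L1  bus=[-]  L1: P0=O P1=S P2=S P3=I  mem[L1]=46
24. P0: store L0 := 74  bus=[BusUpgr]  L0: P0=M P1=I P2=I P3=I  mem[L0]=50
25. P3: store L1 := 2  bus=[BusRdX,Flush]  L1: P0=I P1=I P2=I P3=M  mem[L1]=1
26. P0: load  L0  bus=[-]  L0: P0=M P1=I P2=I P3=I  mem[L0]=50
27. P2: store L1 := 85  bus=[BusRdX,Flush]  L1: P0=I P1=I P2=M P3=I  mem[L1]=2
28. P0: store L1 := 74  bus=[BusRdX,Flush]  L1: P0=M P1=I P2=I P3=I  mem[L1]=85
29. P3: load  L2  bus=[BusRd]  L2: P0=O P1=I P2=S P3=S  mem[L2]=43

bus = BusRd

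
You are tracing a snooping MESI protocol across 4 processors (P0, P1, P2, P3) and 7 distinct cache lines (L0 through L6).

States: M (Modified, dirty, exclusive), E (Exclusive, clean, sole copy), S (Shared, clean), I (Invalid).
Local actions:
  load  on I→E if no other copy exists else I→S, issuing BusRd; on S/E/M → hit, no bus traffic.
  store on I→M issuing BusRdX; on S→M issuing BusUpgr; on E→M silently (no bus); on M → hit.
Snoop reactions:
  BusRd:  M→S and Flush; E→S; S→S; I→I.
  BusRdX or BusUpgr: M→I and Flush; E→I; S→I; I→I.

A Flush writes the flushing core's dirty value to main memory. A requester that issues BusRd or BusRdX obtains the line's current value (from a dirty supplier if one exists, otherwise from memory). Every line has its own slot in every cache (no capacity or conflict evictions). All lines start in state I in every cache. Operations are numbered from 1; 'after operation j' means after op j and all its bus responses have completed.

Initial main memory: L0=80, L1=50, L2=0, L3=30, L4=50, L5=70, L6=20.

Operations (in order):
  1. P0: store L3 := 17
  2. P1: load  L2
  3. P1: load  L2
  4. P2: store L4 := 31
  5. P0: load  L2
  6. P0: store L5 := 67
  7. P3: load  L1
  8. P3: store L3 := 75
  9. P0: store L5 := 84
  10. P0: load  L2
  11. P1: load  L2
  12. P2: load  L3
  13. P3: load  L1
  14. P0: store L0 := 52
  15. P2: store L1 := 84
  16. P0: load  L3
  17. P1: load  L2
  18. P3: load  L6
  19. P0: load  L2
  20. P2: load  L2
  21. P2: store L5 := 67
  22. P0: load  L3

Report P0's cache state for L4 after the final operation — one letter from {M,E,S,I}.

state = I

step 1: P0: store L3 := 17  ⟶  MIII  (L3)  txn=BusRdX  M[L3]=30
step 2: P1: load  L2  ⟶  IEII  (L2)  txn=BusRd  M[L2]=0
step 3: P1: load  L2  ⟶  IEII  (L2)  txn=∅  M[L2]=0
step 4: P2: store L4 := 31  ⟶  IIMI  (L4)  txn=BusRdX  M[L4]=50
step 5: P0: load  L2  ⟶  SSII  (L2)  txn=BusRd  M[L2]=0
step 6: P0: store L5 := 67  ⟶  MIII  (L5)  txn=BusRdX  M[L5]=70
step 7: P3: load  L1  ⟶  IIIE  (L1)  txn=BusRd  M[L1]=50
step 8: P3: store L3 := 75  ⟶  IIIM  (L3)  txn=BusRdX+Flush  M[L3]=17
step 9: P0: store L5 := 84  ⟶  MIII  (L5)  txn=∅  M[L5]=70
step 10: P0: load  L2  ⟶  SSII  (L2)  txn=∅  M[L2]=0
step 11: P1: load  L2  ⟶  SSII  (L2)  txn=∅  M[L2]=0
step 12: P2: load  L3  ⟶  IISS  (L3)  txn=BusRd+Flush  M[L3]=75
step 13: P3: load  L1  ⟶  IIIE  (L1)  txn=∅  M[L1]=50
step 14: P0: store L0 := 52  ⟶  MIII  (L0)  txn=BusRdX  M[L0]=80
step 15: P2: store L1 := 84  ⟶  IIMI  (L1)  txn=BusRdX  M[L1]=50
step 16: P0: load  L3  ⟶  SISS  (L3)  txn=BusRd  M[L3]=75
step 17: P1: load  L2  ⟶  SSII  (L2)  txn=∅  M[L2]=0
step 18: P3: load  L6  ⟶  IIIE  (L6)  txn=BusRd  M[L6]=20
step 19: P0: load  L2  ⟶  SSII  (L2)  txn=∅  M[L2]=0
step 20: P2: load  L2  ⟶  SSSI  (L2)  txn=BusRd  M[L2]=0
step 21: P2: store L5 := 67  ⟶  IIMI  (L5)  txn=BusRdX+Flush  M[L5]=84
step 22: P0: load  L3  ⟶  SISS  (L3)  txn=∅  M[L3]=75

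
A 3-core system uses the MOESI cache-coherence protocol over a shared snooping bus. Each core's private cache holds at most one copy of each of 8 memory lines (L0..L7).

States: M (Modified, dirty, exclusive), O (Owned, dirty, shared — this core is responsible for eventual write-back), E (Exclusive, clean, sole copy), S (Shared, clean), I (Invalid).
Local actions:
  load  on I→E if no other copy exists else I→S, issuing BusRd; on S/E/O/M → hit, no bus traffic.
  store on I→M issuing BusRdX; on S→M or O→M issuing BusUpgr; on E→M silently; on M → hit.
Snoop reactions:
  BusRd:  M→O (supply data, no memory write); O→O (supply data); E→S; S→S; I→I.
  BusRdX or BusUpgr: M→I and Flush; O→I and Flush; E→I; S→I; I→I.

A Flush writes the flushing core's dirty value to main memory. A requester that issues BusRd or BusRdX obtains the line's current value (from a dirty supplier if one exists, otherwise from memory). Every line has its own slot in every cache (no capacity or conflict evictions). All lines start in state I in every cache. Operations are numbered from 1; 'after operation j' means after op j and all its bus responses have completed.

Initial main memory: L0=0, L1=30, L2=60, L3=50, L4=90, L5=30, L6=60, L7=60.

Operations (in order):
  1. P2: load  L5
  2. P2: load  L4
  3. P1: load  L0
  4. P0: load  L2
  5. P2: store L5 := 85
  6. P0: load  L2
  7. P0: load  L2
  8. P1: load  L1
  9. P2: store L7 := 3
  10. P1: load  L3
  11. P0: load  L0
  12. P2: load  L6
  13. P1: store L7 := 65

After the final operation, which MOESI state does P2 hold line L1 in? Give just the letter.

state = I

step 1: P2: load  L5  ⟶  IIE  (L5)  txn=BusRd  M[L5]=30
step 2: P2: load  L4  ⟶  IIE  (L4)  txn=BusRd  M[L4]=90
step 3: P1: load  L0  ⟶  IEI  (L0)  txn=BusRd  M[L0]=0
step 4: P0: load  L2  ⟶  EII  (L2)  txn=BusRd  M[L2]=60
step 5: P2: store L5 := 85  ⟶  IIM  (L5)  txn=∅  M[L5]=30
step 6: P0: load  L2  ⟶  EII  (L2)  txn=∅  M[L2]=60
step 7: P0: load  L2  ⟶  EII  (L2)  txn=∅  M[L2]=60
step 8: P1: load  L1  ⟶  IEI  (L1)  txn=BusRd  M[L1]=30
step 9: P2: store L7 := 3  ⟶  IIM  (L7)  txn=BusRdX  M[L7]=60
step 10: P1: load  L3  ⟶  IEI  (L3)  txn=BusRd  M[L3]=50
step 11: P0: load  L0  ⟶  SSI  (L0)  txn=BusRd  M[L0]=0
step 12: P2: load  L6  ⟶  IIE  (L6)  txn=BusRd  M[L6]=60
step 13: P1: store L7 := 65  ⟶  IMI  (L7)  txn=BusRdX+Flush  M[L7]=3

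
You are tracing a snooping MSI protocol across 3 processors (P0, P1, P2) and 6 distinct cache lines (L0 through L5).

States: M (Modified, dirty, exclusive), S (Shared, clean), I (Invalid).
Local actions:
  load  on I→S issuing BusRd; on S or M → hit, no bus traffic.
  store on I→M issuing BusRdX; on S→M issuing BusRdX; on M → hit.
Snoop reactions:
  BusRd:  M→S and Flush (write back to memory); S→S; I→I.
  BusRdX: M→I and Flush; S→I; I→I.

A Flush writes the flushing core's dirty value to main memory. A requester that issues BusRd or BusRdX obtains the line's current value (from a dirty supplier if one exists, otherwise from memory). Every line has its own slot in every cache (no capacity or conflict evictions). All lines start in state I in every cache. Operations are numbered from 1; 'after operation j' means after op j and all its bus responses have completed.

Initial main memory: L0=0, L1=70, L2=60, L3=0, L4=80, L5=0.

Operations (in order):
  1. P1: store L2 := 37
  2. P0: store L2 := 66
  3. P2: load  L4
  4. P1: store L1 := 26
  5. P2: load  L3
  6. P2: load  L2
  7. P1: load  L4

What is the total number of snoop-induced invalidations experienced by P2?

invalidations = 0

step 1: P1: store L2 := 37  ⟶  IMI  (L2)  txn=BusRdX  M[L2]=60
step 2: P0: store L2 := 66  ⟶  MII  (L2)  txn=BusRdX+Flush  M[L2]=37
step 3: P2: load  L4  ⟶  IIS  (L4)  txn=BusRd  M[L4]=80
step 4: P1: store L1 := 26  ⟶  IMI  (L1)  txn=BusRdX  M[L1]=70
step 5: P2: load  L3  ⟶  IIS  (L3)  txn=BusRd  M[L3]=0
step 6: P2: load  L2  ⟶  SIS  (L2)  txn=BusRd+Flush  M[L2]=66
step 7: P1: load  L4  ⟶  ISS  (L4)  txn=BusRd  M[L4]=80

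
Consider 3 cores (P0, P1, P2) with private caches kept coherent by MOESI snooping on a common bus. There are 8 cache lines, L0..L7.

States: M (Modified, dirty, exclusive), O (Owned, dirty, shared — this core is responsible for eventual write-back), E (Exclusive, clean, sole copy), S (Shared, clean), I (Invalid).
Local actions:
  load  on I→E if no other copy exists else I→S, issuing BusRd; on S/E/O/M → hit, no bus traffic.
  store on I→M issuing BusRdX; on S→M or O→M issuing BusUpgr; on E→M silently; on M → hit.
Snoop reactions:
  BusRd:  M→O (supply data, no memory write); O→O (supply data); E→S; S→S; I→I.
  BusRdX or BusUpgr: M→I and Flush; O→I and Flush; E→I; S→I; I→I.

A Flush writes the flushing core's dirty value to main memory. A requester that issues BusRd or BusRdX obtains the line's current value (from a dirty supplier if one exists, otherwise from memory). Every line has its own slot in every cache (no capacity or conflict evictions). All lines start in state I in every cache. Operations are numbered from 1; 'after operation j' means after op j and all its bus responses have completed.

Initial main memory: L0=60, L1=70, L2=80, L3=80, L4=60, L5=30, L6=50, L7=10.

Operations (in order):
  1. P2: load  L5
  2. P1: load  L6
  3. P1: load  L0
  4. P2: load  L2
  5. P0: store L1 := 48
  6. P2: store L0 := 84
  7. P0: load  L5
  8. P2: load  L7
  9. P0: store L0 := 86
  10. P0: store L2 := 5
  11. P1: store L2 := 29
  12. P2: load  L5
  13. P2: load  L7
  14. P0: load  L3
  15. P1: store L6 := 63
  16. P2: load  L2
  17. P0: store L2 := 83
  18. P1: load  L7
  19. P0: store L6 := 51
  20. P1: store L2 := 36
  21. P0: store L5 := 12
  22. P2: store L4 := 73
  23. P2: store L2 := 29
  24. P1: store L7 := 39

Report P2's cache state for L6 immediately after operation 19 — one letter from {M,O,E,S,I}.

state = I

step 1: P2: load  L5  ⟶  IIE  (L5)  txn=BusRd  M[L5]=30
step 2: P1: load  L6  ⟶  IEI  (L6)  txn=BusRd  M[L6]=50
step 3: P1: load  L0  ⟶  IEI  (L0)  txn=BusRd  M[L0]=60
step 4: P2: load  L2  ⟶  IIE  (L2)  txn=BusRd  M[L2]=80
step 5: P0: store L1 := 48  ⟶  MII  (L1)  txn=BusRdX  M[L1]=70
step 6: P2: store L0 := 84  ⟶  IIM  (L0)  txn=BusRdX  M[L0]=60
step 7: P0: load  L5  ⟶  SIS  (L5)  txn=BusRd  M[L5]=30
step 8: P2: load  L7  ⟶  IIE  (L7)  txn=BusRd  M[L7]=10
step 9: P0: store L0 := 86  ⟶  MII  (L0)  txn=BusRdX+Flush  M[L0]=84
step 10: P0: store L2 := 5  ⟶  MII  (L2)  txn=BusRdX  M[L2]=80
step 11: P1: store L2 := 29  ⟶  IMI  (L2)  txn=BusRdX+Flush  M[L2]=5
step 12: P2: load  L5  ⟶  SIS  (L5)  txn=∅  M[L5]=30
step 13: P2: load  L7  ⟶  IIE  (L7)  txn=∅  M[L7]=10
step 14: P0: load  L3  ⟶  EII  (L3)  txn=BusRd  M[L3]=80
step 15: P1: store L6 := 63  ⟶  IMI  (L6)  txn=∅  M[L6]=50
step 16: P2: load  L2  ⟶  IOS  (L2)  txn=BusRd  M[L2]=5
step 17: P0: store L2 := 83  ⟶  MII  (L2)  txn=BusRdX+Flush  M[L2]=29
step 18: P1: load  L7  ⟶  ISS  (L7)  txn=BusRd  M[L7]=10
step 19: P0: store L6 := 51  ⟶  MII  (L6)  txn=BusRdX+Flush  M[L6]=63
step 20: P1: store L2 := 36  ⟶  IMI  (L2)  txn=BusRdX+Flush  M[L2]=83
step 21: P0: store L5 := 12  ⟶  MII  (L5)  txn=BusUpgr  M[L5]=30
step 22: P2: store L4 := 73  ⟶  IIM  (L4)  txn=BusRdX  M[L4]=60
step 23: P2: store L2 := 29  ⟶  IIM  (L2)  txn=BusRdX+Flush  M[L2]=36
step 24: P1: store L7 := 39  ⟶  IMI  (L7)  txn=BusUpgr  M[L7]=10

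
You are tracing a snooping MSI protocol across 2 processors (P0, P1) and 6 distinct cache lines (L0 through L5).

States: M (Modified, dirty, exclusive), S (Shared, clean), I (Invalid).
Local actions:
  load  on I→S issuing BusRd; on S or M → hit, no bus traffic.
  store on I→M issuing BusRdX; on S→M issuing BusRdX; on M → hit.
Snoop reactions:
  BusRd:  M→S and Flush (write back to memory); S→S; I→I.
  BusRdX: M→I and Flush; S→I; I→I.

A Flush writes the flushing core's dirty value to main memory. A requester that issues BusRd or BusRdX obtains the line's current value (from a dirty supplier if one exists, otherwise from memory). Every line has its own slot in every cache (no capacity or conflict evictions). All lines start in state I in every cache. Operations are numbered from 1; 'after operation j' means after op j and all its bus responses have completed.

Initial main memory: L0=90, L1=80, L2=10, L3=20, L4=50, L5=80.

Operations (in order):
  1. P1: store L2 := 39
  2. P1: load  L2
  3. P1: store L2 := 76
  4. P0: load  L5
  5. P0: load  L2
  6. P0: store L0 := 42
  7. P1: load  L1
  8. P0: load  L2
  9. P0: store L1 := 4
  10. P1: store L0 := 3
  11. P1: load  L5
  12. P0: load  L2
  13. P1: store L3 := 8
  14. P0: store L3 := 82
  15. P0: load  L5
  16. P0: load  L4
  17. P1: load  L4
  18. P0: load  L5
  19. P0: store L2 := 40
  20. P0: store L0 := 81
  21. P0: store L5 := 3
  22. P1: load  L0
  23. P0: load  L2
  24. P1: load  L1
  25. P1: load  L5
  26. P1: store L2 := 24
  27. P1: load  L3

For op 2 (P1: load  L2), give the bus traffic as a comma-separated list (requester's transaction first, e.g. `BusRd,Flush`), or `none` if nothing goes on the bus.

1. P1: store L2 := 39  bus=[BusRdX]  L2: P0=I P1=M  mem[L2]=10
2. P1: load  L2  bus=[-]  L2: P0=I P1=M  mem[L2]=10
3. P1: store L2 := 76  bus=[-]  L2: P0=I P1=M  mem[L2]=10
4. P0: load  L5  bus=[BusRd]  L5: P0=S P1=I  mem[L5]=80
5. P0: load  L2  bus=[BusRd,Flush]  L2: P0=S P1=S  mem[L2]=76
6. P0: store L0 := 42  bus=[BusRdX]  L0: P0=M P1=I  mem[L0]=90
7. P1: load  L1  bus=[BusRd]  L1: P0=I P1=S  mem[L1]=80
8. P0: load  L2  bus=[-]  L2: P0=S P1=S  mem[L2]=76
9. P0: store L1 := 4  bus=[BusRdX]  L1: P0=M P1=I  mem[L1]=80
10. P1: store L0 := 3  bus=[BusRdX,Flush]  L0: P0=I P1=M  mem[L0]=42
11. P1: load  L5  bus=[BusRd]  L5: P0=S P1=S  mem[L5]=80
12. P0: load  L2  bus=[-]  L2: P0=S P1=S  mem[L2]=76
13. P1: store L3 := 8  bus=[BusRdX]  L3: P0=I P1=M  mem[L3]=20
14. P0: store L3 := 82  bus=[BusRdX,Flush]  L3: P0=M P1=I  mem[L3]=8
15. P0: load  L5  bus=[-]  L5: P0=S P1=S  mem[L5]=80
16. P0: load  L4  bus=[BusRd]  L4: P0=S P1=I  mem[L4]=50
17. P1: load  L4  bus=[BusRd]  L4: P0=S P1=S  mem[L4]=50
18. P0: load  L5  bus=[-]  L5: P0=S P1=S  mem[L5]=80
19. P0: store L2 := 40  bus=[BusRdX]  L2: P0=M P1=I  mem[L2]=76
20. P0: store L0 := 81  bus=[BusRdX,Flush]  L0: P0=M P1=I  mem[L0]=3
21. P0: store L5 := 3  bus=[BusRdX]  L5: P0=M P1=I  mem[L5]=80
22. P1: load  L0  bus=[BusRd,Flush]  L0: P0=S P1=S  mem[L0]=81
23. P0: load  L2  bus=[-]  L2: P0=M P1=I  mem[L2]=76
24. P1: load  L1  bus=[BusRd,Flush]  L1: P0=S P1=S  mem[L1]=4
25. P1: load  L5  bus=[BusRd,Flush]  L5: P0=S P1=S  mem[L5]=3
26. P1: store L2 := 24  bus=[BusRdX,Flush]  L2: P0=I P1=M  mem[L2]=40
27. P1: load  L3  bus=[BusRd,Flush]  L3: P0=S P1=S  mem[L3]=82

bus = none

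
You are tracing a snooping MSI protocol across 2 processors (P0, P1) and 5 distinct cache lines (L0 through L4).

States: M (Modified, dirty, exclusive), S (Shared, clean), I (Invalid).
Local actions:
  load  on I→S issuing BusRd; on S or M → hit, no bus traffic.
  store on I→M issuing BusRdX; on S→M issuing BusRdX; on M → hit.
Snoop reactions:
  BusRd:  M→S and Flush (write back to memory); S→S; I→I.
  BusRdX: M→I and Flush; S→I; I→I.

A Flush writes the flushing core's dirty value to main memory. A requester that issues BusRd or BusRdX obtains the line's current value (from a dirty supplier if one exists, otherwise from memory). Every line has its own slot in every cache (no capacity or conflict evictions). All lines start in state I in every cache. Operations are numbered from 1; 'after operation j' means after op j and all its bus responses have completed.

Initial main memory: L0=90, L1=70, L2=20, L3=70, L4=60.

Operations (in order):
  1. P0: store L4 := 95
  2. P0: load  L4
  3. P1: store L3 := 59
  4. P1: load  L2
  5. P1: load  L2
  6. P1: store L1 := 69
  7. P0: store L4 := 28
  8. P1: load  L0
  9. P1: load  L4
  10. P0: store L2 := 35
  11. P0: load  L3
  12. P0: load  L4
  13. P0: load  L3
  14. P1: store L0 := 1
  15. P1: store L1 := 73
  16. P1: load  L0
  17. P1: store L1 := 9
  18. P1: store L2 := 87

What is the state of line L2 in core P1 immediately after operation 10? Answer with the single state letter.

state = I

1. P0: store L4 := 95  bus=[BusRdX]  L4: P0=M P1=I  mem[L4]=60
2. P0: load  L4  bus=[-]  L4: P0=M P1=I  mem[L4]=60
3. P1: store L3 := 59  bus=[BusRdX]  L3: P0=I P1=M  mem[L3]=70
4. P1: load  L2  bus=[BusRd]  L2: P0=I P1=S  mem[L2]=20
5. P1: load  L2  bus=[-]  L2: P0=I P1=S  mem[L2]=20
6. P1: store L1 := 69  bus=[BusRdX]  L1: P0=I P1=M  mem[L1]=70
7. P0: store L4 := 28  bus=[-]  L4: P0=M P1=I  mem[L4]=60
8. P1: load  L0  bus=[BusRd]  L0: P0=I P1=S  mem[L0]=90
9. P1: load  L4  bus=[BusRd,Flush]  L4: P0=S P1=S  mem[L4]=28
10. P0: store L2 := 35  bus=[BusRdX]  L2: P0=M P1=I  mem[L2]=20
11. P0: load  L3  bus=[BusRd,Flush]  L3: P0=S P1=S  mem[L3]=59
12. P0: load  L4  bus=[-]  L4: P0=S P1=S  mem[L4]=28
13. P0: load  L3  bus=[-]  L3: P0=S P1=S  mem[L3]=59
14. P1: store L0 := 1  bus=[BusRdX]  L0: P0=I P1=M  mem[L0]=90
15. P1: store L1 := 73  bus=[-]  L1: P0=I P1=M  mem[L1]=70
16. P1: load  L0  bus=[-]  L0: P0=I P1=M  mem[L0]=90
17. P1: store L1 := 9  bus=[-]  L1: P0=I P1=M  mem[L1]=70
18. P1: store L2 := 87  bus=[BusRdX,Flush]  L2: P0=I P1=M  mem[L2]=35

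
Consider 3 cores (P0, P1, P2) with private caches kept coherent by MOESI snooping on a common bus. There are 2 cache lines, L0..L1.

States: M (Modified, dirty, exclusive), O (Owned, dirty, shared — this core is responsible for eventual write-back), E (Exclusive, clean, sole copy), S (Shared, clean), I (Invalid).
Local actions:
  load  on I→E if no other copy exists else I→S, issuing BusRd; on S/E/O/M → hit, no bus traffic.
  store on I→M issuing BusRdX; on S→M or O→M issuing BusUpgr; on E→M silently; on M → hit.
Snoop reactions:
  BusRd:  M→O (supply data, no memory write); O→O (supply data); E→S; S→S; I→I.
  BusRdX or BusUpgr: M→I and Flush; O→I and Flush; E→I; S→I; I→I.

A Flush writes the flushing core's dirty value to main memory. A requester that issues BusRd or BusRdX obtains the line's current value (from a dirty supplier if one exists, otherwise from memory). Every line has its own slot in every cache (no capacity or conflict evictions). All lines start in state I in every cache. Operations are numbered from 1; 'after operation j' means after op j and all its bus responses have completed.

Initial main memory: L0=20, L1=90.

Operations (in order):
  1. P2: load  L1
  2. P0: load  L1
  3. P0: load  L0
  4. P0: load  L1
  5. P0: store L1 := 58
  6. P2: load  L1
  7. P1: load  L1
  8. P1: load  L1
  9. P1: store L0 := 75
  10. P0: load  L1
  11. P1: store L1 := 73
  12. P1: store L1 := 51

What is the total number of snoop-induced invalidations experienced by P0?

step 1: P2: load  L1  ⟶  IIE  (L1)  txn=BusRd  M[L1]=90
step 2: P0: load  L1  ⟶  SIS  (L1)  txn=BusRd  M[L1]=90
step 3: P0: load  L0  ⟶  EII  (L0)  txn=BusRd  M[L0]=20
step 4: P0: load  L1  ⟶  SIS  (L1)  txn=∅  M[L1]=90
step 5: P0: store L1 := 58  ⟶  MII  (L1)  txn=BusUpgr  M[L1]=90
step 6: P2: load  L1  ⟶  OIS  (L1)  txn=BusRd  M[L1]=90
step 7: P1: load  L1  ⟶  OSS  (L1)  txn=BusRd  M[L1]=90
step 8: P1: load  L1  ⟶  OSS  (L1)  txn=∅  M[L1]=90
step 9: P1: store L0 := 75  ⟶  IMI  (L0)  txn=BusRdX  M[L0]=20
step 10: P0: load  L1  ⟶  OSS  (L1)  txn=∅  M[L1]=90
step 11: P1: store L1 := 73  ⟶  IMI  (L1)  txn=BusUpgr+Flush  M[L1]=58
step 12: P1: store L1 := 51  ⟶  IMI  (L1)  txn=∅  M[L1]=58

invalidations = 2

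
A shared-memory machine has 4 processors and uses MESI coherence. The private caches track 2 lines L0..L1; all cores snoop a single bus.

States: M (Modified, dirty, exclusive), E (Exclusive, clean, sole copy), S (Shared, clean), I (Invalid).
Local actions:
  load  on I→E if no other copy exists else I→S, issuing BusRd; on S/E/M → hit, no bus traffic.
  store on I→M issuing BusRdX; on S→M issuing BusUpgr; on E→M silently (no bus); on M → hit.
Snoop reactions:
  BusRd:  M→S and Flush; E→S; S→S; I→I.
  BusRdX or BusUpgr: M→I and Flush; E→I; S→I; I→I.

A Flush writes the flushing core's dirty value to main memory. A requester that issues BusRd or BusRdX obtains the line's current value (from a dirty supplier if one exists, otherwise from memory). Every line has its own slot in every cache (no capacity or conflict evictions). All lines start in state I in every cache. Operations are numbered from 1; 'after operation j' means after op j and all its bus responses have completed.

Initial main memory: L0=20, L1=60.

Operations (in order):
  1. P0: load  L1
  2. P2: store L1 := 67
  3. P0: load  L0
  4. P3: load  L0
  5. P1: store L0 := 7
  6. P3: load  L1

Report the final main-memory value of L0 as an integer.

1. P0: load  L1  bus=[BusRd]  L1: P0=E P1=I P2=I P3=I  mem[L1]=60
2. P2: store L1 := 67  bus=[BusRdX]  L1: P0=I P1=I P2=M P3=I  mem[L1]=60
3. P0: load  L0  bus=[BusRd]  L0: P0=E P1=I P2=I P3=I  mem[L0]=20
4. P3: load  L0  bus=[BusRd]  L0: P0=S P1=I P2=I P3=S  mem[L0]=20
5. P1: store L0 := 7  bus=[BusRdX]  L0: P0=I P1=M P2=I P3=I  mem[L0]=20
6. P3: load  L1  bus=[BusRd,Flush]  L1: P0=I P1=I P2=S P3=S  mem[L1]=67

memory[L0] = 20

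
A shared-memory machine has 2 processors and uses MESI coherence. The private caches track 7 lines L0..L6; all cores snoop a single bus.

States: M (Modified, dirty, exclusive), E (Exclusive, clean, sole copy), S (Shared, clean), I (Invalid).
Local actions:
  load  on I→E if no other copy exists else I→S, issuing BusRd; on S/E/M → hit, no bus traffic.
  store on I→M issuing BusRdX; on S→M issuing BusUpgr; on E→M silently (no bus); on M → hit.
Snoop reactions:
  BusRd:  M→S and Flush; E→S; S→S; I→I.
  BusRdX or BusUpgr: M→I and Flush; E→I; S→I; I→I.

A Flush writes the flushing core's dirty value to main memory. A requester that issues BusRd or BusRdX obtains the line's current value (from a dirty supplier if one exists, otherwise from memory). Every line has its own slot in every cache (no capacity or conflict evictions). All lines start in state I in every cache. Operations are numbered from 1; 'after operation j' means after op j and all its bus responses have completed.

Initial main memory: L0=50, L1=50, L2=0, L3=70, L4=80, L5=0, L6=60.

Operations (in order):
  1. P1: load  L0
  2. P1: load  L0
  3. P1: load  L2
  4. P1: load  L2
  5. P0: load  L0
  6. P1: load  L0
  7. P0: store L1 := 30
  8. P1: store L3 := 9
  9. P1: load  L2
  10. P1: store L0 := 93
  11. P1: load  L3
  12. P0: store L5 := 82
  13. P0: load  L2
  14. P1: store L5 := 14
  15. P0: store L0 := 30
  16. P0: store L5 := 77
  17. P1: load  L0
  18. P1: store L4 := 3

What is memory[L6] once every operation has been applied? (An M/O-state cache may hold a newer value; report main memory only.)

step 1: P1: load  L0  ⟶  IE  (L0)  txn=BusRd  M[L0]=50
step 2: P1: load  L0  ⟶  IE  (L0)  txn=∅  M[L0]=50
step 3: P1: load  L2  ⟶  IE  (L2)  txn=BusRd  M[L2]=0
step 4: P1: load  L2  ⟶  IE  (L2)  txn=∅  M[L2]=0
step 5: P0: load  L0  ⟶  SS  (L0)  txn=BusRd  M[L0]=50
step 6: P1: load  L0  ⟶  SS  (L0)  txn=∅  M[L0]=50
step 7: P0: store L1 := 30  ⟶  MI  (L1)  txn=BusRdX  M[L1]=50
step 8: P1: store L3 := 9  ⟶  IM  (L3)  txn=BusRdX  M[L3]=70
step 9: P1: load  L2  ⟶  IE  (L2)  txn=∅  M[L2]=0
step 10: P1: store L0 := 93  ⟶  IM  (L0)  txn=BusUpgr  M[L0]=50
step 11: P1: load  L3  ⟶  IM  (L3)  txn=∅  M[L3]=70
step 12: P0: store L5 := 82  ⟶  MI  (L5)  txn=BusRdX  M[L5]=0
step 13: P0: load  L2  ⟶  SS  (L2)  txn=BusRd  M[L2]=0
step 14: P1: store L5 := 14  ⟶  IM  (L5)  txn=BusRdX+Flush  M[L5]=82
step 15: P0: store L0 := 30  ⟶  MI  (L0)  txn=BusRdX+Flush  M[L0]=93
step 16: P0: store L5 := 77  ⟶  MI  (L5)  txn=BusRdX+Flush  M[L5]=14
step 17: P1: load  L0  ⟶  SS  (L0)  txn=BusRd+Flush  M[L0]=30
step 18: P1: store L4 := 3  ⟶  IM  (L4)  txn=BusRdX  M[L4]=80

memory[L6] = 60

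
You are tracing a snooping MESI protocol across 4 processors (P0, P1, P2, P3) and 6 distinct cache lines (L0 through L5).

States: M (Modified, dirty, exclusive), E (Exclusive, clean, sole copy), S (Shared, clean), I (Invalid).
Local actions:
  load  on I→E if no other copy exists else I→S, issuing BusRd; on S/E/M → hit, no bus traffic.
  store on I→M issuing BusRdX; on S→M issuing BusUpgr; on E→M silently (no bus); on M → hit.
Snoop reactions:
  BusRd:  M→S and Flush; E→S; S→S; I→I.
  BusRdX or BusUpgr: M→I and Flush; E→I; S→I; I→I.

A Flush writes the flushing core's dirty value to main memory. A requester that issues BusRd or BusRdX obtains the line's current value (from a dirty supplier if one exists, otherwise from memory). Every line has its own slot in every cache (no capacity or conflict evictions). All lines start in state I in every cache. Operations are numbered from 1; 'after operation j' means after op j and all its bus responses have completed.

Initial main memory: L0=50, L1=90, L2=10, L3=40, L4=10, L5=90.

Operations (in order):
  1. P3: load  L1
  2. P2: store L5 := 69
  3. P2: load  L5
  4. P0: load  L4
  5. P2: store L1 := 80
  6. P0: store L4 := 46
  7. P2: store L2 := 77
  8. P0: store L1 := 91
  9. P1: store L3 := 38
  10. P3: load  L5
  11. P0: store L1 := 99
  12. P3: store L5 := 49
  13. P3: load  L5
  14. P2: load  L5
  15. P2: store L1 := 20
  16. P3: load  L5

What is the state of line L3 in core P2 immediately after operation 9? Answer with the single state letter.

state = I

  op1 P3: load  L1 → I/I/I/E on L1; bus BusRd; mem=90
  op2 P2: store L5 := 69 → I/I/M/I on L5; bus BusRdX; mem=90
  op3 P2: load  L5 → I/I/M/I on L5; bus (none); mem=90
  op4 P0: load  L4 → E/I/I/I on L4; bus BusRd; mem=10
  op5 P2: store L1 := 80 → I/I/M/I on L1; bus BusRdX; mem=90
  op6 P0: store L4 := 46 → M/I/I/I on L4; bus (none); mem=10
  op7 P2: store L2 := 77 → I/I/M/I on L2; bus BusRdX; mem=10
  op8 P0: store L1 := 91 → M/I/I/I on L1; bus BusRdX Flush; mem=80
  op9 P1: store L3 := 38 → I/M/I/I on L3; bus BusRdX; mem=40
  op10 P3: load  L5 → I/I/S/S on L5; bus BusRd Flush; mem=69
  op11 P0: store L1 := 99 → M/I/I/I on L1; bus (none); mem=80
  op12 P3: store L5 := 49 → I/I/I/M on L5; bus BusUpgr; mem=69
  op13 P3: load  L5 → I/I/I/M on L5; bus (none); mem=69
  op14 P2: load  L5 → I/I/S/S on L5; bus BusRd Flush; mem=49
  op15 P2: store L1 := 20 → I/I/M/I on L1; bus BusRdX Flush; mem=99
  op16 P3: load  L5 → I/I/S/S on L5; bus (none); mem=49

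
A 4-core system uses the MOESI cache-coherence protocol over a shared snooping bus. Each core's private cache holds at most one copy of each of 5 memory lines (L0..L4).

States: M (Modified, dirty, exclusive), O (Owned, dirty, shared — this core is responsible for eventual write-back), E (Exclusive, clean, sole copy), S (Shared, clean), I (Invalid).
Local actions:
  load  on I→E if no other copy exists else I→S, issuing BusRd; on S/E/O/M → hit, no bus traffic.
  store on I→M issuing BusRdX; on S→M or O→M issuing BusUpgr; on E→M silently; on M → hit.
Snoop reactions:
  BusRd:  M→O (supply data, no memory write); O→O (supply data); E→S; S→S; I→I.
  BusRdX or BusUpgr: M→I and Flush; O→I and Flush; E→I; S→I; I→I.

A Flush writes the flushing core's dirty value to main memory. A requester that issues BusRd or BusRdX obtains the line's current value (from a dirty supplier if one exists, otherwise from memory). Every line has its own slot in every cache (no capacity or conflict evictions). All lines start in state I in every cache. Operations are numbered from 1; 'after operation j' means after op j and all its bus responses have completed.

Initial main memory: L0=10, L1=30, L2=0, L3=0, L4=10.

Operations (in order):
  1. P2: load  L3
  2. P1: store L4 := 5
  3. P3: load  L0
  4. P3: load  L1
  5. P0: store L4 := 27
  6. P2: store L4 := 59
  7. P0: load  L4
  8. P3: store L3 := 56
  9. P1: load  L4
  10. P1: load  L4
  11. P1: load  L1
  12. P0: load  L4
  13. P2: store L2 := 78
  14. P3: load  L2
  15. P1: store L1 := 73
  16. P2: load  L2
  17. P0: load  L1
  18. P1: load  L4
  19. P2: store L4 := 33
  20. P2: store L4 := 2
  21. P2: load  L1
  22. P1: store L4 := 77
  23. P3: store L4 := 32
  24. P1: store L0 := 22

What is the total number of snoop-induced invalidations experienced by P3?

step 1: P2: load  L3  ⟶  IIEI  (L3)  txn=BusRd  M[L3]=0
step 2: P1: store L4 := 5  ⟶  IMII  (L4)  txn=BusRdX  M[L4]=10
step 3: P3: load  L0  ⟶  IIIE  (L0)  txn=BusRd  M[L0]=10
step 4: P3: load  L1  ⟶  IIIE  (L1)  txn=BusRd  M[L1]=30
step 5: P0: store L4 := 27  ⟶  MIII  (L4)  txn=BusRdX+Flush  M[L4]=5
step 6: P2: store L4 := 59  ⟶  IIMI  (L4)  txn=BusRdX+Flush  M[L4]=27
step 7: P0: load  L4  ⟶  SIOI  (L4)  txn=BusRd  M[L4]=27
step 8: P3: store L3 := 56  ⟶  IIIM  (L3)  txn=BusRdX  M[L3]=0
step 9: P1: load  L4  ⟶  SSOI  (L4)  txn=BusRd  M[L4]=27
step 10: P1: load  L4  ⟶  SSOI  (L4)  txn=∅  M[L4]=27
step 11: P1: load  L1  ⟶  ISIS  (L1)  txn=BusRd  M[L1]=30
step 12: P0: load  L4  ⟶  SSOI  (L4)  txn=∅  M[L4]=27
step 13: P2: store L2 := 78  ⟶  IIMI  (L2)  txn=BusRdX  M[L2]=0
step 14: P3: load  L2  ⟶  IIOS  (L2)  txn=BusRd  M[L2]=0
step 15: P1: store L1 := 73  ⟶  IMII  (L1)  txn=BusUpgr  M[L1]=30
step 16: P2: load  L2  ⟶  IIOS  (L2)  txn=∅  M[L2]=0
step 17: P0: load  L1  ⟶  SOII  (L1)  txn=BusRd  M[L1]=30
step 18: P1: load  L4  ⟶  SSOI  (L4)  txn=∅  M[L4]=27
step 19: P2: store L4 := 33  ⟶  IIMI  (L4)  txn=BusUpgr  M[L4]=27
step 20: P2: store L4 := 2  ⟶  IIMI  (L4)  txn=∅  M[L4]=27
step 21: P2: load  L1  ⟶  SOSI  (L1)  txn=BusRd  M[L1]=30
step 22: P1: store L4 := 77  ⟶  IMII  (L4)  txn=BusRdX+Flush  M[L4]=2
step 23: P3: store L4 := 32  ⟶  IIIM  (L4)  txn=BusRdX+Flush  M[L4]=77
step 24: P1: store L0 := 22  ⟶  IMII  (L0)  txn=BusRdX  M[L0]=10

invalidations = 2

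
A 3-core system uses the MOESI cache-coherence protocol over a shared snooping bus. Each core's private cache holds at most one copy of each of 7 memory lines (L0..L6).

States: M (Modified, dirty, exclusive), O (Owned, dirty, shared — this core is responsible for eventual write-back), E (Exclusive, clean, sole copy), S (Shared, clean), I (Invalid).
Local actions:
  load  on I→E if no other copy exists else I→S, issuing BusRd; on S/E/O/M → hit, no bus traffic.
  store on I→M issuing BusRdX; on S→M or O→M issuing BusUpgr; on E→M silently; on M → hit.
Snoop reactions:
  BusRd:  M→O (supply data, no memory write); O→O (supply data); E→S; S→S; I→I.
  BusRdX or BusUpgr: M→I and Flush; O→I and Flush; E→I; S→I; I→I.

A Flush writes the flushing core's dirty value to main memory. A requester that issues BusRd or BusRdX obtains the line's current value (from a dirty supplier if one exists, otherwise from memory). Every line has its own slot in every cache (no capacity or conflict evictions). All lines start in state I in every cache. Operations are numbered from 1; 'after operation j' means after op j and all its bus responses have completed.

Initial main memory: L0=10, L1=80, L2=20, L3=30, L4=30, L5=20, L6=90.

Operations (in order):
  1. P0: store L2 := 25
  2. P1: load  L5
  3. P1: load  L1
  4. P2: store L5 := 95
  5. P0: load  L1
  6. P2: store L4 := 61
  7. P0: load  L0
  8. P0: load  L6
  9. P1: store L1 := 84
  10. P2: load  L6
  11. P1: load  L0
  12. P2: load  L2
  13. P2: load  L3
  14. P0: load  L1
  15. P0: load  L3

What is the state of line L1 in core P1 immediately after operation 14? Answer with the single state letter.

state = O

step 1: P0: store L2 := 25  ⟶  MII  (L2)  txn=BusRdX  M[L2]=20
step 2: P1: load  L5  ⟶  IEI  (L5)  txn=BusRd  M[L5]=20
step 3: P1: load  L1  ⟶  IEI  (L1)  txn=BusRd  M[L1]=80
step 4: P2: store L5 := 95  ⟶  IIM  (L5)  txn=BusRdX  M[L5]=20
step 5: P0: load  L1  ⟶  SSI  (L1)  txn=BusRd  M[L1]=80
step 6: P2: store L4 := 61  ⟶  IIM  (L4)  txn=BusRdX  M[L4]=30
step 7: P0: load  L0  ⟶  EII  (L0)  txn=BusRd  M[L0]=10
step 8: P0: load  L6  ⟶  EII  (L6)  txn=BusRd  M[L6]=90
step 9: P1: store L1 := 84  ⟶  IMI  (L1)  txn=BusUpgr  M[L1]=80
step 10: P2: load  L6  ⟶  SIS  (L6)  txn=BusRd  M[L6]=90
step 11: P1: load  L0  ⟶  SSI  (L0)  txn=BusRd  M[L0]=10
step 12: P2: load  L2  ⟶  OIS  (L2)  txn=BusRd  M[L2]=20
step 13: P2: load  L3  ⟶  IIE  (L3)  txn=BusRd  M[L3]=30
step 14: P0: load  L1  ⟶  SOI  (L1)  txn=BusRd  M[L1]=80
step 15: P0: load  L3  ⟶  SIS  (L3)  txn=BusRd  M[L3]=30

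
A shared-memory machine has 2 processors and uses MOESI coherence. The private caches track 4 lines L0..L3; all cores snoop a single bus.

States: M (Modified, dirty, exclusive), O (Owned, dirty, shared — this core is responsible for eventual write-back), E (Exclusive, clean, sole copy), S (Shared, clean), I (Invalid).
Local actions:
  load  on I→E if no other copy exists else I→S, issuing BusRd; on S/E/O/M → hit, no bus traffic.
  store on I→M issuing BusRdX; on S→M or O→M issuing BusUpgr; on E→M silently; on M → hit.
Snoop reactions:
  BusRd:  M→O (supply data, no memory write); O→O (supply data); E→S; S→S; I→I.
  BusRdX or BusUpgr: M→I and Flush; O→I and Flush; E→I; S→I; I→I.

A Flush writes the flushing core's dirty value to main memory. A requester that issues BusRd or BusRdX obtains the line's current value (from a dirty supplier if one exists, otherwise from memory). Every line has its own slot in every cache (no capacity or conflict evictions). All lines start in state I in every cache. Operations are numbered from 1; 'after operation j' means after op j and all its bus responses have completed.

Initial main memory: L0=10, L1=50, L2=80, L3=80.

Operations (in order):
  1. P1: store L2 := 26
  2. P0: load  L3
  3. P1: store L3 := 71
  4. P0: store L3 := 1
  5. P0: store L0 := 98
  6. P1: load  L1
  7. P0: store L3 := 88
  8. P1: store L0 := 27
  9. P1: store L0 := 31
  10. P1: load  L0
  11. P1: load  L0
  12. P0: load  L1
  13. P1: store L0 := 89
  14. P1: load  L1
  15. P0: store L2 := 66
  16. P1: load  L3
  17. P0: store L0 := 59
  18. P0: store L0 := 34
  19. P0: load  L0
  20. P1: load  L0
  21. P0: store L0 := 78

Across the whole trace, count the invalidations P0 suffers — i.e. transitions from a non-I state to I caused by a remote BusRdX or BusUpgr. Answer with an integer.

invalidations = 2

  op1 P1: store L2 := 26 → I/M on L2; bus BusRdX; mem=80
  op2 P0: load  L3 → E/I on L3; bus BusRd; mem=80
  op3 P1: store L3 := 71 → I/M on L3; bus BusRdX; mem=80
  op4 P0: store L3 := 1 → M/I on L3; bus BusRdX Flush; mem=71
  op5 P0: store L0 := 98 → M/I on L0; bus BusRdX; mem=10
  op6 P1: load  L1 → I/E on L1; bus BusRd; mem=50
  op7 P0: store L3 := 88 → M/I on L3; bus (none); mem=71
  op8 P1: store L0 := 27 → I/M on L0; bus BusRdX Flush; mem=98
  op9 P1: store L0 := 31 → I/M on L0; bus (none); mem=98
  op10 P1: load  L0 → I/M on L0; bus (none); mem=98
  op11 P1: load  L0 → I/M on L0; bus (none); mem=98
  op12 P0: load  L1 → S/S on L1; bus BusRd; mem=50
  op13 P1: store L0 := 89 → I/M on L0; bus (none); mem=98
  op14 P1: load  L1 → S/S on L1; bus (none); mem=50
  op15 P0: store L2 := 66 → M/I on L2; bus BusRdX Flush; mem=26
  op16 P1: load  L3 → O/S on L3; bus BusRd; mem=71
  op17 P0: store L0 := 59 → M/I on L0; bus BusRdX Flush; mem=89
  op18 P0: store L0 := 34 → M/I on L0; bus (none); mem=89
  op19 P0: load  L0 → M/I on L0; bus (none); mem=89
  op20 P1: load  L0 → O/S on L0; bus BusRd; mem=89
  op21 P0: store L0 := 78 → M/I on L0; bus BusUpgr; mem=89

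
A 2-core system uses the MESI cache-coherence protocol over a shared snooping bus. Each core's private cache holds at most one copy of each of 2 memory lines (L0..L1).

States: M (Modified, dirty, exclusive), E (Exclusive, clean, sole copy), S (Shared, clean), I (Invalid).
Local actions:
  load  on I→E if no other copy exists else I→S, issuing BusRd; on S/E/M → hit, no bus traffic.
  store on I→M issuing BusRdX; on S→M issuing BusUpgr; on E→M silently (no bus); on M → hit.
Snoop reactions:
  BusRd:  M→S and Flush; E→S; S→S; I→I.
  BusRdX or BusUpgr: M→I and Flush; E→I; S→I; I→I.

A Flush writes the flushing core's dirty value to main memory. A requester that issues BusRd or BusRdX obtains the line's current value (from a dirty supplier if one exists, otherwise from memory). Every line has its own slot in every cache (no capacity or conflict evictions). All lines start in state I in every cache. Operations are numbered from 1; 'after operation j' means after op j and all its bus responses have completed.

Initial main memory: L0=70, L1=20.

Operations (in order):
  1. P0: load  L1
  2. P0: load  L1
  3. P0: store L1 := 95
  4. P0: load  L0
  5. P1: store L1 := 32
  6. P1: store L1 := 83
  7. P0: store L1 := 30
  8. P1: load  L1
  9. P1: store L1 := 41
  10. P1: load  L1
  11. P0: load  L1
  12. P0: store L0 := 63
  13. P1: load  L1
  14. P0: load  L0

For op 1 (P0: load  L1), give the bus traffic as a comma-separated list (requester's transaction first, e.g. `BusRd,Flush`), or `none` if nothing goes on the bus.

1. P0: load  L1  bus=[BusRd]  L1: P0=E P1=I  mem[L1]=20
2. P0: load  L1  bus=[-]  L1: P0=E P1=I  mem[L1]=20
3. P0: store L1 := 95  bus=[-]  L1: P0=M P1=I  mem[L1]=20
4. P0: load  L0  bus=[BusRd]  L0: P0=E P1=I  mem[L0]=70
5. P1: store L1 := 32  bus=[BusRdX,Flush]  L1: P0=I P1=M  mem[L1]=95
6. P1: store L1 := 83  bus=[-]  L1: P0=I P1=M  mem[L1]=95
7. P0: store L1 := 30  bus=[BusRdX,Flush]  L1: P0=M P1=I  mem[L1]=83
8. P1: load  L1  bus=[BusRd,Flush]  L1: P0=S P1=S  mem[L1]=30
9. P1: store L1 := 41  bus=[BusUpgr]  L1: P0=I P1=M  mem[L1]=30
10. P1: load  L1  bus=[-]  L1: P0=I P1=M  mem[L1]=30
11. P0: load  L1  bus=[BusRd,Flush]  L1: P0=S P1=S  mem[L1]=41
12. P0: store L0 := 63  bus=[-]  L0: P0=M P1=I  mem[L0]=70
13. P1: load  L1  bus=[-]  L1: P0=S P1=S  mem[L1]=41
14. P0: load  L0  bus=[-]  L0: P0=M P1=I  mem[L0]=70

bus = BusRd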